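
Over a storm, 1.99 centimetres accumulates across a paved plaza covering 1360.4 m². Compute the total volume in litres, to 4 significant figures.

27070 litres

Depth: 1.99 cm × 10 = 19.9 mm.
1 mm over 1 m² is 1 L, so volume = 19.9 × 1360.4 = 27071.96 L ≈ 27070 L.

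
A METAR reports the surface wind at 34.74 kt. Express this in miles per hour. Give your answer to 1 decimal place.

1 kt = 1.15078 mph, so 34.74 × 1.15078 = 40.0 mph.

40.0 mph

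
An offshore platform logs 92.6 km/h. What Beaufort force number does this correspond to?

92.6 km/h = 25.7 m/s, which is Beaufort 10 (storm, 24.5–28.4 m/s).

Beaufort force 10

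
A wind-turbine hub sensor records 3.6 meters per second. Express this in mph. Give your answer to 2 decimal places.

1 m/s = 2.23694 mph, so 3.6 × 2.23694 = 8.05 mph.

8.05 mph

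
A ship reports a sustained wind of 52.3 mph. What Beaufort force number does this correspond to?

52.3 mph = 23.4 m/s, which is Beaufort 9 (strong gale, 20.8–24.4 m/s).

Beaufort force 9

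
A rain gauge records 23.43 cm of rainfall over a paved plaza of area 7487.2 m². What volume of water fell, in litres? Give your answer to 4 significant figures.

Depth: 23.43 cm × 10 = 234.3 mm.
1 mm over 1 m² is 1 L, so volume = 234.3 × 7487.2 = 1754251 L ≈ 1754000 L.

1754000 litres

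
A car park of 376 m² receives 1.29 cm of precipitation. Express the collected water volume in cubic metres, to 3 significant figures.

4.85 cubic metres

Depth: 1.29 cm × 10 = 12.9 mm.
1 mm over 1 m² is 1 L, so volume = 12.9 × 376 = 4850.4 L = 4.85 m³.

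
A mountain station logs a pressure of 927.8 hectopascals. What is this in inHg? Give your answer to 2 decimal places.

27.40 inHg

1 hPa = 0.02953 inHg, so 927.8 × 0.02953 = 27.40 inHg.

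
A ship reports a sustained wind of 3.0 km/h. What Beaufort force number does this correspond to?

3.0 km/h = 0.8 m/s, which is Beaufort 1 (light air, 0.3–1.5 m/s).

Beaufort force 1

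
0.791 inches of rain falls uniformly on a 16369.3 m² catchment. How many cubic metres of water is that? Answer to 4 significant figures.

328.9 cubic metres

Depth: 0.791 in × 25.4 = 20.0914 mm.
1 mm over 1 m² is 1 L, so volume = 20.0914 × 16369.3 = 328882.15 L = 328.9 m³.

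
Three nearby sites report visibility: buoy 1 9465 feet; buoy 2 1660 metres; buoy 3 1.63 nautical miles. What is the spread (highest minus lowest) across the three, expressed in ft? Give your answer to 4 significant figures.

4458 ft

buoy 2: 1660 m = 5446.19 ft.
buoy 3: 1.63 nmi = 9904.07 ft.
Spread: 9904.07 − 5446.19 = 4458 ft.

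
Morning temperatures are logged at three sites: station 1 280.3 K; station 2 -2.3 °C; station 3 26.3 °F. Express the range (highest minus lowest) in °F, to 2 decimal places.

station 1: 280.3 K = 7.150 °C.
station 3: 26.3 °F = -3.167 °C.
Spread: 7.150 − (-3.167) = 10.317 °C = 18.57 °F.

18.57 °F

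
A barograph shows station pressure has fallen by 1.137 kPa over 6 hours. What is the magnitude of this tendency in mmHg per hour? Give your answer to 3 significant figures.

1.137 kPa / 6 h × 7.50062 mmHg/kPa = 1.42 mmHg/h.

1.42 mmHg per hour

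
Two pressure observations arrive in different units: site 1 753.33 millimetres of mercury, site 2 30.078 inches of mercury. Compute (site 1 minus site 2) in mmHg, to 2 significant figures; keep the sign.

site 2: 30.078 inHg = 763.98 mmHg.
Difference: 753.33 − 763.98 = -11 mmHg.

-11 mmHg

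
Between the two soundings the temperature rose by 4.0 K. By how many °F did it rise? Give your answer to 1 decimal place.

7.2 °F

Converting a difference, only the 9/5 scale factor applies: Δ°F = 4.0 × 1.8 = 7.2 °F.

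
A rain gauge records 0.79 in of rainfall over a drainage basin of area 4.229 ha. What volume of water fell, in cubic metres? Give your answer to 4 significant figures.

Depth: 0.79 in × 25.4 = 20.066 mm.
Area: 4.229 ha = 42290 m².
1 mm over 1 m² is 1 L, so volume = 20.066 × 42290 = 848591.14 L = 848.6 m³.

848.6 cubic metres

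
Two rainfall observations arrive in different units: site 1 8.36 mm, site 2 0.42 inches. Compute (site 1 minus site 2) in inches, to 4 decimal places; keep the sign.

site 1: 8.36 mm = 0.329134 in.
Difference: 0.329134 − 0.420000 = -0.0909 in.

-0.0909 in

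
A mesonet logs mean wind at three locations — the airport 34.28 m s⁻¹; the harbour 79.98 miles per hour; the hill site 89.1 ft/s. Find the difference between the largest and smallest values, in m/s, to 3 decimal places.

8.597 m/s

the harbour: 79.98 mph = 35.75426 m/s.
the hill site: 89.1 ft/s = 27.15768 m/s.
Spread: 35.75426 − 27.15768 = 8.597 m/s.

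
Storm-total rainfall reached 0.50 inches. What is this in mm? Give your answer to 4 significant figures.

1 in = 25.4 mm, so 0.50 × 25.4 = 12.70 mm.

12.70 mm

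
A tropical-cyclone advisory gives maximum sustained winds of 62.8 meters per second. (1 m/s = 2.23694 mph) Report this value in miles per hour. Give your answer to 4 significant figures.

140.5 mph

1 m/s = 2.23694 mph, so 62.8 × 2.23694 = 140.5 mph.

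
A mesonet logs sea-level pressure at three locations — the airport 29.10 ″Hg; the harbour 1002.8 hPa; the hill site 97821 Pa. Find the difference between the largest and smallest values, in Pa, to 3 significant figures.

the airport: 29.10 inHg = 98543.92 Pa.
the harbour: 1002.8 hPa = 100280.00 Pa.
Spread: 100280.00 − 97821.00 = 2460 Pa.

2460 Pa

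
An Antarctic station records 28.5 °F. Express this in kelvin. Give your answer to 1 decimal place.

271.2 K

First to °C: -1.94 °C.
Then to K: 271.2 K.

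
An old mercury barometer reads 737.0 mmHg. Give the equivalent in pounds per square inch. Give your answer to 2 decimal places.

1 mmHg = 0.0193368 psi, so 737.0 × 0.0193368 = 14.25 psi.

14.25 psi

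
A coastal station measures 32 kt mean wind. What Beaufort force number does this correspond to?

32 kt lies in the Beaufort 7 band (near gale, 28–33 kt).

Beaufort force 7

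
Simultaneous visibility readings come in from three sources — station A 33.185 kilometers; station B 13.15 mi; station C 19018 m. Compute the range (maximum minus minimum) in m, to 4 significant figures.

station A: 33.185 km = 33185.00 m.
station B: 13.15 SM = 21162.87 m.
Spread: 33185.00 − 19018.00 = 14170 m.

14170 m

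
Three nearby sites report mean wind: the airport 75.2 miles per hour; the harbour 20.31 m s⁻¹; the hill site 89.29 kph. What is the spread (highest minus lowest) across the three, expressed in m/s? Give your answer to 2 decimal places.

the airport: 75.2 mph = 33.6174 m/s.
the hill site: 89.29 km/h = 24.8028 m/s.
Spread: 33.6174 − 20.3100 = 13.31 m/s.

13.31 m/s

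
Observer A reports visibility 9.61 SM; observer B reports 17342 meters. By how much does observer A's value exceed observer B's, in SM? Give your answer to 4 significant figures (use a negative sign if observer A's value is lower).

observer B: 17342 m = 10.77582 SM.
Difference: 9.61000 − 10.77582 = -1.166 SM.

-1.166 SM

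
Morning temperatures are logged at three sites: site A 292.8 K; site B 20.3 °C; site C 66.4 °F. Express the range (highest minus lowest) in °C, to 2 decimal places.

1.19 °C

site A: 292.8 K = 19.650 °C.
site C: 66.4 °F = 19.111 °C.
Spread: 20.300 − 19.111 = 1.189 °C.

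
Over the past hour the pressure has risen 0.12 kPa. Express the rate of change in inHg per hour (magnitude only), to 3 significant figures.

0.12 kPa / 1 h × 0.2953 inHg/kPa = 0.0354 inHg/h.

0.0354 inHg per hour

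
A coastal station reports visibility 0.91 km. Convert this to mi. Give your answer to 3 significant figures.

1 km = 0.621371 SM, so 0.91 × 0.621371 = 0.565 SM.

0.565 SM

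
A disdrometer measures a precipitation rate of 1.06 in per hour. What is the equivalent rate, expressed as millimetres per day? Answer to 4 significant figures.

646.2 mm/day

1.06 in/hour × 25.4 mm/in × 24 hour/day = 646.2 mm/day.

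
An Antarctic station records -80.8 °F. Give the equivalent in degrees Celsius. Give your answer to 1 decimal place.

°C = (°F − 32) × 5/9 = (-80.8 − 32) / 1.8 = -62.7 °C.

-62.7 °C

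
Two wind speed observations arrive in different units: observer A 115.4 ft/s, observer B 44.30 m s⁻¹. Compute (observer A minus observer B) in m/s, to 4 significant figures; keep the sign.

observer A: 115.4 ft/s = 35.17392 m/s.
Difference: 35.17392 − 44.30000 = -9.126 m/s.

-9.126 m/s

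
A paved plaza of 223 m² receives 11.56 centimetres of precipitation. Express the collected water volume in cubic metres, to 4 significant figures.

Depth: 11.56 cm × 10 = 115.6 mm.
1 mm over 1 m² is 1 L, so volume = 115.6 × 223 = 25778.8 L = 25.78 m³.

25.78 cubic metres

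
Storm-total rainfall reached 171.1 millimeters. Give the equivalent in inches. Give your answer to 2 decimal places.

6.74 in

1 mm = 0.0393701 in, so 171.1 × 0.0393701 = 6.74 in.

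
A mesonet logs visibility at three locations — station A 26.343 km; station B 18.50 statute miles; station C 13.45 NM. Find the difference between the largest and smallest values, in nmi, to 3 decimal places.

2.626 nmi

station A: 26.343 km = 14.22408 nmi.
station B: 18.50 SM = 16.07606 nmi.
Spread: 16.07606 − 13.45000 = 2.626 nmi.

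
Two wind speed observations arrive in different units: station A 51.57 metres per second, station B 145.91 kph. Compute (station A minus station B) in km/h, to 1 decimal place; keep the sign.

station A: 51.57 m/s = 185.652 km/h.
Difference: 185.652 − 145.910 = 39.7 km/h.

39.7 km/h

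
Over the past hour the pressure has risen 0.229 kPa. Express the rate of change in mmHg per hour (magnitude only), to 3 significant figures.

0.229 kPa / 1 h × 7.50062 mmHg/kPa = 1.72 mmHg/h.

1.72 mmHg per hour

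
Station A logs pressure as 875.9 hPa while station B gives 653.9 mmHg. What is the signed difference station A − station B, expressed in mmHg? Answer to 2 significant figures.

3.1 mmHg

station A: 875.9 hPa = 656.979 mmHg.
Difference: 656.979 − 653.900 = 3.1 mmHg.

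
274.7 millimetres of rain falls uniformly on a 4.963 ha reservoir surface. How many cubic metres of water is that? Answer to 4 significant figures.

Area: 4.963 ha = 49630 m².
1 mm over 1 m² is 1 L, so volume = 274.7 × 49630 = 13633361 L = 13630 m³.

13630 cubic metres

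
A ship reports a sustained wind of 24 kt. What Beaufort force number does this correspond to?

Beaufort force 6

24 kt lies in the Beaufort 6 band (strong breeze, 22–27 kt).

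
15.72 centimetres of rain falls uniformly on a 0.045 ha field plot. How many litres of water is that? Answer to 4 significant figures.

Depth: 15.72 cm × 10 = 157.2 mm.
Area: 0.045 ha = 450 m².
1 mm over 1 m² is 1 L, so volume = 157.2 × 450 = 70740 L.

70740 litres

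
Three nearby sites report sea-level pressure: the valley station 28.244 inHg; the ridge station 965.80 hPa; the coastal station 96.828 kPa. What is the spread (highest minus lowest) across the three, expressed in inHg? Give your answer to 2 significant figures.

0.35 inHg

the ridge station: 965.80 hPa = 28.5201 inHg.
the coastal station: 96.828 kPa = 28.5933 inHg.
Spread: 28.5933 − 28.2440 = 0.35 inHg.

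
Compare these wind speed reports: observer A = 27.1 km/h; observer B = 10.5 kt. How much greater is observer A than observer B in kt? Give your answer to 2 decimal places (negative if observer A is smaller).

observer A: 27.1 km/h = 14.6328 kt.
Difference: 14.6328 − 10.5000 = 4.13 kt.

4.13 kt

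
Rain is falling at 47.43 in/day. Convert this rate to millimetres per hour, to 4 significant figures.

50.20 mm/hour

47.43 in/day × 25.4 mm/in × 0.0416667 day/hour = 50.20 mm/hour.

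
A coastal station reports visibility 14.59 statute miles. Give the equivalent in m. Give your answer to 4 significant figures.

1 SM = 1609.34 m, so 14.59 × 1609.34 = 23480 m.

23480 m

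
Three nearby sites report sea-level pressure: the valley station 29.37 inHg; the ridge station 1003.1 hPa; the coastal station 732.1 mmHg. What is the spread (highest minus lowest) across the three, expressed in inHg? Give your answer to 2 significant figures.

0.80 inHg

the ridge station: 1003.1 hPa = 29.6215 inHg.
the coastal station: 732.1 mmHg = 28.8228 inHg.
Spread: 29.6215 − 28.8228 = 0.80 inHg.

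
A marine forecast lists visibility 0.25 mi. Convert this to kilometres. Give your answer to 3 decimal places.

1 SM = 1.60934 km, so 0.25 × 1.60934 = 0.402 km.

0.402 km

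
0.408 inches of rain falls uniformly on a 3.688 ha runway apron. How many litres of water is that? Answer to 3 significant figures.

Depth: 0.408 in × 25.4 = 10.3632 mm.
Area: 3.688 ha = 36880 m².
1 mm over 1 m² is 1 L, so volume = 10.3632 × 36880 = 382194.82 L ≈ 382000 L.

382000 litres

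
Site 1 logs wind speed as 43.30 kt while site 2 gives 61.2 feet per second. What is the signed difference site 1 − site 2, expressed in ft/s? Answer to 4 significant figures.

site 1: 43.30 kt = 73.0822 ft/s.
Difference: 73.0822 − 61.2000 = 11.88 ft/s.

11.88 ft/s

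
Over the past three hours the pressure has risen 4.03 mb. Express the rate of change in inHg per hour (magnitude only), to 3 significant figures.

0.0397 inHg per hour

4.03 mb / 3 h × 0.02953 inHg/mb = 0.0397 inHg/h.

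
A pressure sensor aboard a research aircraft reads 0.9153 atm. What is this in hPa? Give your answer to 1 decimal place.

1 atm = 1013.25 hPa, so 0.9153 × 1013.25 = 927.4 hPa.

927.4 hPa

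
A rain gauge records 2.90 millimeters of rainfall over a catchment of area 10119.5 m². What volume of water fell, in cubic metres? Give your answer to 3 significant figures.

29.3 cubic metres

1 mm over 1 m² is 1 L, so volume = 2.9 × 10119.5 = 29346.55 L = 29.3 m³.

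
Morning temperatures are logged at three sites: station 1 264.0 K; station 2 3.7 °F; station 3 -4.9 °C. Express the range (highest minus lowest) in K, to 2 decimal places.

10.82 K

station 1: 264.0 K = -9.150 °C.
station 2: 3.7 °F = -15.722 °C.
Spread: (-4.900) − (-15.722) = 10.822 °C.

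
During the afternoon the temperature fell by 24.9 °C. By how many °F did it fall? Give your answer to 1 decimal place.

44.8 °F

Converting a difference, only the 9/5 scale factor applies: Δ°F = 24.9 × 1.8 = 44.8 °F.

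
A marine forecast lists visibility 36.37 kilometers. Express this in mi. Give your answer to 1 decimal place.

1 km = 0.621371 SM, so 36.37 × 0.621371 = 22.6 SM.

22.6 SM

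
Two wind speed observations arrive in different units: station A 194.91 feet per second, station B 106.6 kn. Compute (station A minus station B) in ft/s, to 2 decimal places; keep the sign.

station B: 106.6 kt = 179.9205 ft/s.
Difference: 194.9100 − 179.9205 = 14.99 ft/s.

14.99 ft/s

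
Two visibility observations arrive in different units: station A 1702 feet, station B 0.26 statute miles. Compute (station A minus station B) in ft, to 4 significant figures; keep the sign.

329.2 ft

station B: 0.26 SM = 1372.800 ft.
Difference: 1702.000 − 1372.800 = 329.2 ft.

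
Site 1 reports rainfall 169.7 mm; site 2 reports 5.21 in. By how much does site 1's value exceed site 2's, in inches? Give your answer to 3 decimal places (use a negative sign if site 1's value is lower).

site 1: 169.7 mm = 6.68110 in.
Difference: 6.68110 − 5.21000 = 1.471 in.

1.471 in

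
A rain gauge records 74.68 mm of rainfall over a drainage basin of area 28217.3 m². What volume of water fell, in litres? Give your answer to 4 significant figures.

2107000 litres

1 mm over 1 m² is 1 L, so volume = 74.68 × 28217.3 = 2107268 L ≈ 2107000 L.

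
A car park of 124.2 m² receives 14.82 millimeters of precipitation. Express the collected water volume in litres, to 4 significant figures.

1841 litres

1 mm over 1 m² is 1 L, so volume = 14.82 × 124.2 = 1840.644 L ≈ 1841 L.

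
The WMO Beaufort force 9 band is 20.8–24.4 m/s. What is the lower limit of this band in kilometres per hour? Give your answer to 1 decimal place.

20.8–24.4 m/s × 3.6 = 74.9–87.8 km/h.

74.9 km/h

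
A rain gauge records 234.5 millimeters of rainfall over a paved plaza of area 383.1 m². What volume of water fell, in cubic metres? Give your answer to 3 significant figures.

1 mm over 1 m² is 1 L, so volume = 234.5 × 383.1 = 89836.95 L = 89.8 m³.

89.8 cubic metres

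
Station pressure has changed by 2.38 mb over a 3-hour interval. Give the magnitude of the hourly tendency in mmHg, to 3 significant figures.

0.595 mmHg per hour

2.38 mb / 3 h × 0.750062 mmHg/mb = 0.595 mmHg/h.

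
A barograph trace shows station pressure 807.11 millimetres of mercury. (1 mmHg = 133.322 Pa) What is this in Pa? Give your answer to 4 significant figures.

1 mmHg = 133.322 Pa, so 807.11 × 133.322 = 107600 Pa.

107600 Pa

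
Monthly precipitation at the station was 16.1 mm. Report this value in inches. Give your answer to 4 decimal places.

0.6339 in

1 mm = 0.0393701 in, so 16.1 × 0.0393701 = 0.6339 in.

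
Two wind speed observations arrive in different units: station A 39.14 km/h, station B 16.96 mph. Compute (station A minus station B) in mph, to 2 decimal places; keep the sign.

7.36 mph

station A: 39.14 km/h = 24.3205 mph.
Difference: 24.3205 − 16.9600 = 7.36 mph.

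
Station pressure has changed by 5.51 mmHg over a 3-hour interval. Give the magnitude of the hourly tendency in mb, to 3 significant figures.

5.51 mmHg / 3 h × 1.33322 mb/mmHg = 2.45 mb/h.

2.45 mb per hour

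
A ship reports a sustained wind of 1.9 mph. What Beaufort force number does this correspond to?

1.9 mph = 0.8 m/s, which is Beaufort 1 (light air, 0.3–1.5 m/s).

Beaufort force 1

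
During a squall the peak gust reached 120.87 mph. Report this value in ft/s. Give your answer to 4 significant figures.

177.3 ft/s

1 mph = 1.46667 ft/s, so 120.87 × 1.46667 = 177.3 ft/s.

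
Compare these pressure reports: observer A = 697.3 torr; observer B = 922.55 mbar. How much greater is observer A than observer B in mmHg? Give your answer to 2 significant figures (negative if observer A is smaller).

observer B: 922.55 mb = 691.969 mmHg.
Difference: 697.300 − 691.969 = 5.3 mmHg.

5.3 mmHg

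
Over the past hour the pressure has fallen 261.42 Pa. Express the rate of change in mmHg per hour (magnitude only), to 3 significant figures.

261.42 Pa / 1 h × 0.00750062 mmHg/Pa = 1.96 mmHg/h.

1.96 mmHg per hour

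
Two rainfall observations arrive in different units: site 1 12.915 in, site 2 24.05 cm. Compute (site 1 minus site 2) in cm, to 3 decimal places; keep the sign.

site 1: 12.915 in = 32.80410 cm.
Difference: 32.80410 − 24.05000 = 8.754 cm.

8.754 cm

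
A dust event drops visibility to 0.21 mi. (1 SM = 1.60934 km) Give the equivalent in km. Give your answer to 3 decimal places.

0.338 km

1 SM = 1.60934 km, so 0.21 × 1.60934 = 0.338 km.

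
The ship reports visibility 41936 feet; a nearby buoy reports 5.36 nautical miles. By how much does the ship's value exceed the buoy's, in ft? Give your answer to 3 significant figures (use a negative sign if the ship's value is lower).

the buoy: 5.36 nmi = 32567.98 ft.
Difference: 41936.00 − 32567.98 = 9370 ft.

9370 ft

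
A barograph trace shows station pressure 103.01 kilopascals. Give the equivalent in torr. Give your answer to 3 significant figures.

773 mmHg

1 kPa = 7.50062 mmHg, so 103.01 × 7.50062 = 773 mmHg.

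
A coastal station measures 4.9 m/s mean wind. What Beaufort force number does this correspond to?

Beaufort force 3

4.9 m/s lies in the Beaufort 3 band (gentle breeze, 3.4–5.4 m/s).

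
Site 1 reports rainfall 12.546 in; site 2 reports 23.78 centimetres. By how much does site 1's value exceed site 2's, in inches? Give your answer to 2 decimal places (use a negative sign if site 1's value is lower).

3.18 in

site 2: 23.78 cm = 9.3622 in.
Difference: 12.5460 − 9.3622 = 3.18 in.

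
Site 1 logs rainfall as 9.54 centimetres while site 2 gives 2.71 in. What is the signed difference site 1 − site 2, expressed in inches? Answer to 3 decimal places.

1.046 in

site 1: 9.54 cm = 3.75591 in.
Difference: 3.75591 − 2.71000 = 1.046 in.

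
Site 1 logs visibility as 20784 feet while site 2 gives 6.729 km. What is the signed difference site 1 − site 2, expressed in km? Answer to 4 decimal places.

-0.3940 km

site 1: 20784 ft = 6.334963 km.
Difference: 6.334963 − 6.729000 = -0.3940 km.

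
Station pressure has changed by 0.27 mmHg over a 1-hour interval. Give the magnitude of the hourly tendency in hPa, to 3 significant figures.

0.360 hPa per hour

0.27 mmHg / 1 h × 1.33322 hPa/mmHg = 0.360 hPa/h.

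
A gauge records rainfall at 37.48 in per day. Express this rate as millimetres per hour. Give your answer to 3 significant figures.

37.48 in/day × 25.4 mm/in × 0.0416667 day/hour = 39.7 mm/hour.

39.7 mm/hour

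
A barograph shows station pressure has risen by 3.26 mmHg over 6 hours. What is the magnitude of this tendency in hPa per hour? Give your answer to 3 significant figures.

0.724 hPa per hour

3.26 mmHg / 6 h × 1.33322 hPa/mmHg = 0.724 hPa/h.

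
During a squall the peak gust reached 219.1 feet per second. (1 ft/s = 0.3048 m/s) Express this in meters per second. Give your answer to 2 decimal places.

66.78 m/s

1 ft/s = 0.3048 m/s, so 219.1 × 0.3048 = 66.78 m/s.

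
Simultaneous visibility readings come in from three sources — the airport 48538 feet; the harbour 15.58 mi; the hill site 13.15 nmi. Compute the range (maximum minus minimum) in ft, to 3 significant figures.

the harbour: 15.58 SM = 82262.40 ft.
the hill site: 13.15 nmi = 79900.92 ft.
Spread: 82262.40 − 48538.00 = 33700 ft.

33700 ft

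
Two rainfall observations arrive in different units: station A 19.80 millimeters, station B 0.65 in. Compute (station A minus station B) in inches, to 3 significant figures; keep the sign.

0.130 in

station A: 19.80 mm = 0.77953 in.
Difference: 0.77953 − 0.65000 = 0.130 in.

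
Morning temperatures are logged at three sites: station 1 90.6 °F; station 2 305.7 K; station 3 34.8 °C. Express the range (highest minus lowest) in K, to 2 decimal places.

station 1: 90.6 °F = 32.556 °C.
station 2: 305.7 K = 32.550 °C.
Spread: 34.800 − 32.550 = 2.250 °C.

2.25 K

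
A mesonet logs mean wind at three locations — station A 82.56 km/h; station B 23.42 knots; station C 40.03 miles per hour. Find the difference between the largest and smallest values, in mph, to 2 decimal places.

24.35 mph

station A: 82.56 km/h = 51.3004 mph.
station B: 23.42 kt = 26.9513 mph.
Spread: 51.3004 − 26.9513 = 24.35 mph.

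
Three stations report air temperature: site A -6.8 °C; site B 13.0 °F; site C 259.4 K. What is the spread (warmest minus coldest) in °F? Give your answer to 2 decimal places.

site B: 13.0 °F = -10.556 °C.
site C: 259.4 K = -13.750 °C.
Spread: (-6.800) − (-13.750) = 6.950 °C = 12.51 °F.

12.51 °F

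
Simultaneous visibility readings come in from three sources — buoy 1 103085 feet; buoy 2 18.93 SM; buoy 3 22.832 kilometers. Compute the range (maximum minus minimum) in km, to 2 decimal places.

buoy 1: 103085 ft = 31.4203 km.
buoy 2: 18.93 SM = 30.4649 km.
Spread: 31.4203 − 22.8320 = 8.59 km.

8.59 km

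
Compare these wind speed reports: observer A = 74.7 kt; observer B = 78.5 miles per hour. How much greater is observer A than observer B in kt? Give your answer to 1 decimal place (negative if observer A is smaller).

6.5 kt

observer B: 78.5 mph = 68.215 kt.
Difference: 74.700 − 68.215 = 6.5 kt.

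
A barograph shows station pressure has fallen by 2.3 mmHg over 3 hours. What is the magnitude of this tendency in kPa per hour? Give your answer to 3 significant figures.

2.3 mmHg / 3 h × 0.133322 kPa/mmHg = 0.102 kPa/h.

0.102 kPa per hour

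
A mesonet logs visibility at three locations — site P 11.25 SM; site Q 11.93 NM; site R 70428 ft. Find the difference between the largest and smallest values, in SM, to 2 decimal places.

2.48 SM

site Q: 11.93 nmi = 13.7288 SM.
site R: 70428 ft = 13.3386 SM.
Spread: 13.7288 − 11.2500 = 2.48 SM.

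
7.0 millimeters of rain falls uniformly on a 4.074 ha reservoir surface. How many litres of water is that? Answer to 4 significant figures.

Area: 4.074 ha = 40740 m².
1 mm over 1 m² is 1 L, so volume = 7 × 40740 = 285180 L ≈ 285200 L.

285200 litres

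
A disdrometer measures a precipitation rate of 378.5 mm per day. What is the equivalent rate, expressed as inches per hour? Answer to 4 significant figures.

378.5 mm/day × 0.0393701 in/mm × 0.0416667 day/hour = 0.6209 in/hour.

0.6209 in/hour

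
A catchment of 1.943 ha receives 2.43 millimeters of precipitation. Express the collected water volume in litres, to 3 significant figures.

47200 litres

Area: 1.943 ha = 19430 m².
1 mm over 1 m² is 1 L, so volume = 2.43 × 19430 = 47214.9 L ≈ 47200 L.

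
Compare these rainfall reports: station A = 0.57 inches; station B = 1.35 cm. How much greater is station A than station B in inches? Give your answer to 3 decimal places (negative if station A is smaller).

station B: 1.35 cm = 0.531496 in.
Difference: 0.570000 − 0.531496 = 0.039 in.

0.039 in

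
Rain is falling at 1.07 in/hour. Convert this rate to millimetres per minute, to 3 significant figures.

1.07 in/hour × 25.4 mm/in × 0.0166667 hour/minute = 0.453 mm/minute.

0.453 mm/minute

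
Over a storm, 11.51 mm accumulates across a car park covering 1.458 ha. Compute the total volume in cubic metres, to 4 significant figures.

Area: 1.458 ha = 14580 m².
1 mm over 1 m² is 1 L, so volume = 11.51 × 14580 = 167815.8 L = 167.8 m³.

167.8 cubic metres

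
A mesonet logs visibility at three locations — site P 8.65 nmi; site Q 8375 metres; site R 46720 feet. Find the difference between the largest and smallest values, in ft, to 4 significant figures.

25080 ft

site P: 8.65 nmi = 52558.40 ft.
site Q: 8375 m = 27477.03 ft.
Spread: 52558.40 − 27477.03 = 25080 ft.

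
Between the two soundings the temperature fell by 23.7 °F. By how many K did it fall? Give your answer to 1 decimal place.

A change of 1 °C equals a change of 1.8 °F: ΔK = 23.7 × 0.5556 = 13.2 K.

13.2 K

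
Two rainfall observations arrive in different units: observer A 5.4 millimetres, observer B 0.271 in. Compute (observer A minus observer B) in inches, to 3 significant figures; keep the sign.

-0.0584 in

observer A: 5.4 mm = 0.212598 in.
Difference: 0.212598 − 0.271000 = -0.0584 in.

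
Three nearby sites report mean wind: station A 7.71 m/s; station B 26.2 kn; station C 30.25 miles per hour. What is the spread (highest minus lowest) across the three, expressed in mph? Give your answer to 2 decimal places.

13.00 mph

station A: 7.71 m/s = 17.2468 mph.
station B: 26.2 kt = 30.1504 mph.
Spread: 30.2500 − 17.2468 = 13.00 mph.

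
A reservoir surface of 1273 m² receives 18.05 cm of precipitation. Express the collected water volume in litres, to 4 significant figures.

229800 litres

Depth: 18.05 cm × 10 = 180.5 mm.
1 mm over 1 m² is 1 L, so volume = 180.5 × 1273 = 229776.5 L ≈ 229800 L.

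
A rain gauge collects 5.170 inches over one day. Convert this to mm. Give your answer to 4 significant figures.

131.3 mm

1 in = 25.4 mm, so 5.170 × 25.4 = 131.3 mm.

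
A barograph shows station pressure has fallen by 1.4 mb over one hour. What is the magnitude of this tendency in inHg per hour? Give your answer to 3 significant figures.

1.4 mb / 1 h × 0.02953 inHg/mb = 0.0413 inHg/h.

0.0413 inHg per hour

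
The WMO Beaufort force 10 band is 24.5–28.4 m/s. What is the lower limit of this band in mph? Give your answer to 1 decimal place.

24.5–28.4 m/s × 2.237 = 54.8–63.5 mph.

54.8 mph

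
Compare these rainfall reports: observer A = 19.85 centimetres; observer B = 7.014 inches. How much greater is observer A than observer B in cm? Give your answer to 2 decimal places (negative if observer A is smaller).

observer B: 7.014 in = 17.8156 cm.
Difference: 19.8500 − 17.8156 = 2.03 cm.

2.03 cm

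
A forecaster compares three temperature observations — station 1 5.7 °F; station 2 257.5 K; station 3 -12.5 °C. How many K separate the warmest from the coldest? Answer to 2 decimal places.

station 1: 5.7 °F = -14.611 °C.
station 2: 257.5 K = -15.650 °C.
Spread: (-12.500) − (-15.650) = 3.150 °C.

3.15 K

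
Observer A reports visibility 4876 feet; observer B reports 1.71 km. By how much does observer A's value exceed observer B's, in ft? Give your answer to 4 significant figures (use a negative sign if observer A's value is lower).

observer B: 1.71 km = 5610.236 ft.
Difference: 4876.000 − 5610.236 = -734.2 ft.

-734.2 ft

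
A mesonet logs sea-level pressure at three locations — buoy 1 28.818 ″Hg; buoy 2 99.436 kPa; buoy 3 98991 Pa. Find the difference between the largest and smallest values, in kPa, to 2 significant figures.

buoy 1: 28.818 inHg = 97.589 kPa.
buoy 3: 98991 Pa = 98.991 kPa.
Spread: 99.436 − 97.589 = 1.8 kPa.

1.8 kPa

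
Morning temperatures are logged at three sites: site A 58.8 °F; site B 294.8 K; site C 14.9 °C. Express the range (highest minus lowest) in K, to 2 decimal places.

6.76 K

site A: 58.8 °F = 14.889 °C.
site B: 294.8 K = 21.650 °C.
Spread: 21.650 − 14.889 = 6.761 °C.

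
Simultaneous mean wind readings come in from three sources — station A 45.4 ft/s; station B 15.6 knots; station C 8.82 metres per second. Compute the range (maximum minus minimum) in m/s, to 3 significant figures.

5.81 m/s

station A: 45.4 ft/s = 13.8379 m/s.
station B: 15.6 kt = 8.0253 m/s.
Spread: 13.8379 − 8.0253 = 5.81 m/s.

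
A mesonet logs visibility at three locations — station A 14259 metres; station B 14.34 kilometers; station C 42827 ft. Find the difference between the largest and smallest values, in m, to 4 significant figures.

station B: 14.34 km = 14340.00 m.
station C: 42827 ft = 13053.67 m.
Spread: 14340.00 − 13053.67 = 1286 m.

1286 m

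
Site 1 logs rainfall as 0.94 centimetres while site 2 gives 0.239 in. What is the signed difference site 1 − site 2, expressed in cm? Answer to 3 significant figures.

0.333 cm

site 2: 0.239 in = 0.60706 cm.
Difference: 0.94000 − 0.60706 = 0.333 cm.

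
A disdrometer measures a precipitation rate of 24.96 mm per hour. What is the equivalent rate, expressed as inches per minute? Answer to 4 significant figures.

0.01638 in/minute

24.96 mm/hour × 0.0393701 in/mm × 0.0166667 hour/minute = 0.01638 in/minute.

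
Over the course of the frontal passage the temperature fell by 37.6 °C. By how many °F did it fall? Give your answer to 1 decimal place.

67.7 °F

For a temperature change the 32° offset cancels: Δ°F = 37.6 × 1.8 = 67.7 °F.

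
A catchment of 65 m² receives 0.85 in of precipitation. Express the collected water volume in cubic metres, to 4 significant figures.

1.403 cubic metres

Depth: 0.85 in × 25.4 = 21.59 mm.
1 mm over 1 m² is 1 L, so volume = 21.59 × 65 = 1403.35 L = 1.403 m³.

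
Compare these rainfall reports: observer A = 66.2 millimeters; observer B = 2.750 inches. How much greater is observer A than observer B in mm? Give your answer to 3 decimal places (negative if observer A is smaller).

observer B: 2.750 in = 69.85000 mm.
Difference: 66.20000 − 69.85000 = -3.650 mm.

-3.650 mm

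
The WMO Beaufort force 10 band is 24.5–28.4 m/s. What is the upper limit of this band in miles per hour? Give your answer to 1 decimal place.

24.5–28.4 m/s × 2.237 = 54.8–63.5 mph.

63.5 mph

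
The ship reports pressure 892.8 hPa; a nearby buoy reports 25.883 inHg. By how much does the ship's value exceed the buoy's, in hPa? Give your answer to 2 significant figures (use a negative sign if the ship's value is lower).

the buoy: 25.883 inHg = 876.50 hPa.
Difference: 892.80 − 876.50 = 16 hPa.

16 hPa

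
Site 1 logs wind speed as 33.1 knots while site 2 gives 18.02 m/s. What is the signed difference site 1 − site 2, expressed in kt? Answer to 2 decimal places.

-1.93 kt

site 2: 18.02 m/s = 35.0281 kt.
Difference: 33.1000 − 35.0281 = -1.93 kt.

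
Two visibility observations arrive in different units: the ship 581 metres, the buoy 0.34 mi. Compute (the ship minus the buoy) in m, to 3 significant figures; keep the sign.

33.8 m

the buoy: 0.34 SM = 547.177 m.
Difference: 581.000 − 547.177 = 33.8 m.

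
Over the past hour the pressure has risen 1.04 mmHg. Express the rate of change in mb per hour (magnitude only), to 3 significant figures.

1.39 mb per hour

1.04 mmHg / 1 h × 1.33322 mb/mmHg = 1.39 mb/h.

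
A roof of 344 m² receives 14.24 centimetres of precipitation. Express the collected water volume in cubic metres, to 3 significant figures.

Depth: 14.24 cm × 10 = 142.4 mm.
1 mm over 1 m² is 1 L, so volume = 142.4 × 344 = 48985.6 L = 49.0 m³.

49.0 cubic metres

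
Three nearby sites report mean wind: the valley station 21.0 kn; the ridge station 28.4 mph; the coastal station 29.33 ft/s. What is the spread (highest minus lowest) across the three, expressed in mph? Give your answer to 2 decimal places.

8.40 mph

the valley station: 21.0 kt = 24.1664 mph.
the coastal station: 29.33 ft/s = 19.9977 mph.
Spread: 28.4000 − 19.9977 = 8.40 mph.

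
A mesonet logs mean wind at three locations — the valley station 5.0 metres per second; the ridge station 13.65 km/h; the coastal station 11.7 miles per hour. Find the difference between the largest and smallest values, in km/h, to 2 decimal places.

5.18 km/h

the valley station: 5.0 m/s = 18.0000 km/h.
the coastal station: 11.7 mph = 18.8293 km/h.
Spread: 18.8293 − 13.6500 = 5.18 km/h.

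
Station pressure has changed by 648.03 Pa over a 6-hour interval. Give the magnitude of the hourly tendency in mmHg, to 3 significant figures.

648.03 Pa / 6 h × 0.00750062 mmHg/Pa = 0.810 mmHg/h.

0.810 mmHg per hour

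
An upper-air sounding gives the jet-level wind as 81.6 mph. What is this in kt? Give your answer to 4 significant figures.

1 mph = 0.868976 kt, so 81.6 × 0.868976 = 70.91 kt.

70.91 kt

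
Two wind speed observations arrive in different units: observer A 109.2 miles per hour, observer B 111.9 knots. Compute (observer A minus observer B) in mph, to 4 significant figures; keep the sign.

observer B: 111.9 kt = 128.7722 mph.
Difference: 109.2000 − 128.7722 = -19.57 mph.

-19.57 mph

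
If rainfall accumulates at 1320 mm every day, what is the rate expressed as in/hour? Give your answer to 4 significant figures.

2.165 in/hour

1320 mm/day × 0.0393701 in/mm × 0.0416667 day/hour = 2.165 in/hour.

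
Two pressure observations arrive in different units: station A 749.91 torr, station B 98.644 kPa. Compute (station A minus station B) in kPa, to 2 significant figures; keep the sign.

station A: 749.91 mmHg = 99.980 kPa.
Difference: 99.980 − 98.644 = 1.3 kPa.

1.3 kPa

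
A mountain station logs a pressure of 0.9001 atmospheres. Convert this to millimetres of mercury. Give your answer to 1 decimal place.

1 atm = 760 mmHg, so 0.9001 × 760 = 684.1 mmHg.

684.1 mmHg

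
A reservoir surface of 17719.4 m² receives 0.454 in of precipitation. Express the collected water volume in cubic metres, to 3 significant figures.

204 cubic metres

Depth: 0.454 in × 25.4 = 11.5316 mm.
1 mm over 1 m² is 1 L, so volume = 11.5316 × 17719.4 = 204333.03 L = 204 m³.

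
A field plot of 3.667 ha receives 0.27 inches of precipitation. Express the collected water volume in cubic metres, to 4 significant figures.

Depth: 0.27 in × 25.4 = 6.858 mm.
Area: 3.667 ha = 36670 m².
1 mm over 1 m² is 1 L, so volume = 6.858 × 36670 = 251482.86 L = 251.5 m³.

251.5 cubic metres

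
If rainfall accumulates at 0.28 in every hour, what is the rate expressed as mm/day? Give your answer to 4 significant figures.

0.28 in/hour × 25.4 mm/in × 24 hour/day = 170.7 mm/day.

170.7 mm/day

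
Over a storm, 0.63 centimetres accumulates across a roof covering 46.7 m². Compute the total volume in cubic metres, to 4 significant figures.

0.2942 cubic metres

Depth: 0.63 cm × 10 = 6.3 mm.
1 mm over 1 m² is 1 L, so volume = 6.3 × 46.7 = 294.21 L = 0.2942 m³.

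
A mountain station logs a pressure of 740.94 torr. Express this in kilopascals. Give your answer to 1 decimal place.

98.8 kPa

1 mmHg = 0.133322 kPa, so 740.94 × 0.133322 = 98.8 kPa.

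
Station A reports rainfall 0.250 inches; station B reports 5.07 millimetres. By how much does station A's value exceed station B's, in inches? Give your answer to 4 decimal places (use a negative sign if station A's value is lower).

station B: 5.07 mm = 0.199606 in.
Difference: 0.250000 − 0.199606 = 0.0504 in.

0.0504 in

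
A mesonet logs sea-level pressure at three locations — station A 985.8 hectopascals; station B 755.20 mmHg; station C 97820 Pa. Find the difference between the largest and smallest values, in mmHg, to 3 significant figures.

21.5 mmHg

station A: 985.8 hPa = 739.411 mmHg.
station C: 97820 Pa = 733.710 mmHg.
Spread: 755.200 − 733.710 = 21.5 mmHg.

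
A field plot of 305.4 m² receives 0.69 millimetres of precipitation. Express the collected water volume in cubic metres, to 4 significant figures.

0.2107 cubic metres

1 mm over 1 m² is 1 L, so volume = 0.69 × 305.4 = 210.726 L = 0.2107 m³.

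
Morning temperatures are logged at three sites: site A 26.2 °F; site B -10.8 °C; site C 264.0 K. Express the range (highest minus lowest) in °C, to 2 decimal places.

7.58 °C

site A: 26.2 °F = -3.222 °C.
site C: 264.0 K = -9.150 °C.
Spread: (-3.222) − (-10.800) = 7.578 °C.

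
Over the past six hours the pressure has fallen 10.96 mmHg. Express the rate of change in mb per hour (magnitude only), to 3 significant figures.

2.44 mb per hour

10.96 mmHg / 6 h × 1.33322 mb/mmHg = 2.44 mb/h.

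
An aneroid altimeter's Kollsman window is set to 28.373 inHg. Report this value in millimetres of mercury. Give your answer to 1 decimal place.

720.7 mmHg

1 inHg = 25.4 mmHg, so 28.373 × 25.4 = 720.7 mmHg.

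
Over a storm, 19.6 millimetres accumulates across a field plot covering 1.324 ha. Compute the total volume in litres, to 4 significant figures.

Area: 1.324 ha = 13240 m².
1 mm over 1 m² is 1 L, so volume = 19.6 × 13240 = 259504 L ≈ 259500 L.

259500 litres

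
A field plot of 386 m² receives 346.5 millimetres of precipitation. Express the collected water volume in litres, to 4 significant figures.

1 mm over 1 m² is 1 L, so volume = 346.5 × 386 = 133749 L ≈ 133700 L.

133700 litres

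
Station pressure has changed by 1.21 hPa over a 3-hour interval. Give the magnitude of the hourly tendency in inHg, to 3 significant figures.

0.0119 inHg per hour

1.21 hPa / 3 h × 0.02953 inHg/hPa = 0.0119 inHg/h.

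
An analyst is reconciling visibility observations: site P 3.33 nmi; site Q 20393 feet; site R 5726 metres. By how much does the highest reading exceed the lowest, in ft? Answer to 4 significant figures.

1607 ft

site P: 3.33 nmi = 20233.46 ft.
site R: 5726 m = 18786.09 ft.
Spread: 20393.00 − 18786.09 = 1607 ft.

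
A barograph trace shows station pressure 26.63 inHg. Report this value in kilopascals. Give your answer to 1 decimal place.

1 inHg = 3.38639 kPa, so 26.63 × 3.38639 = 90.2 kPa.

90.2 kPa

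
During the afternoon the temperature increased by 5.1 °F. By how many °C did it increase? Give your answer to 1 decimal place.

For a temperature change the 32° offset cancels: Δ°C = 5.1 × 0.5556 = 2.8 °C.

2.8 °C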